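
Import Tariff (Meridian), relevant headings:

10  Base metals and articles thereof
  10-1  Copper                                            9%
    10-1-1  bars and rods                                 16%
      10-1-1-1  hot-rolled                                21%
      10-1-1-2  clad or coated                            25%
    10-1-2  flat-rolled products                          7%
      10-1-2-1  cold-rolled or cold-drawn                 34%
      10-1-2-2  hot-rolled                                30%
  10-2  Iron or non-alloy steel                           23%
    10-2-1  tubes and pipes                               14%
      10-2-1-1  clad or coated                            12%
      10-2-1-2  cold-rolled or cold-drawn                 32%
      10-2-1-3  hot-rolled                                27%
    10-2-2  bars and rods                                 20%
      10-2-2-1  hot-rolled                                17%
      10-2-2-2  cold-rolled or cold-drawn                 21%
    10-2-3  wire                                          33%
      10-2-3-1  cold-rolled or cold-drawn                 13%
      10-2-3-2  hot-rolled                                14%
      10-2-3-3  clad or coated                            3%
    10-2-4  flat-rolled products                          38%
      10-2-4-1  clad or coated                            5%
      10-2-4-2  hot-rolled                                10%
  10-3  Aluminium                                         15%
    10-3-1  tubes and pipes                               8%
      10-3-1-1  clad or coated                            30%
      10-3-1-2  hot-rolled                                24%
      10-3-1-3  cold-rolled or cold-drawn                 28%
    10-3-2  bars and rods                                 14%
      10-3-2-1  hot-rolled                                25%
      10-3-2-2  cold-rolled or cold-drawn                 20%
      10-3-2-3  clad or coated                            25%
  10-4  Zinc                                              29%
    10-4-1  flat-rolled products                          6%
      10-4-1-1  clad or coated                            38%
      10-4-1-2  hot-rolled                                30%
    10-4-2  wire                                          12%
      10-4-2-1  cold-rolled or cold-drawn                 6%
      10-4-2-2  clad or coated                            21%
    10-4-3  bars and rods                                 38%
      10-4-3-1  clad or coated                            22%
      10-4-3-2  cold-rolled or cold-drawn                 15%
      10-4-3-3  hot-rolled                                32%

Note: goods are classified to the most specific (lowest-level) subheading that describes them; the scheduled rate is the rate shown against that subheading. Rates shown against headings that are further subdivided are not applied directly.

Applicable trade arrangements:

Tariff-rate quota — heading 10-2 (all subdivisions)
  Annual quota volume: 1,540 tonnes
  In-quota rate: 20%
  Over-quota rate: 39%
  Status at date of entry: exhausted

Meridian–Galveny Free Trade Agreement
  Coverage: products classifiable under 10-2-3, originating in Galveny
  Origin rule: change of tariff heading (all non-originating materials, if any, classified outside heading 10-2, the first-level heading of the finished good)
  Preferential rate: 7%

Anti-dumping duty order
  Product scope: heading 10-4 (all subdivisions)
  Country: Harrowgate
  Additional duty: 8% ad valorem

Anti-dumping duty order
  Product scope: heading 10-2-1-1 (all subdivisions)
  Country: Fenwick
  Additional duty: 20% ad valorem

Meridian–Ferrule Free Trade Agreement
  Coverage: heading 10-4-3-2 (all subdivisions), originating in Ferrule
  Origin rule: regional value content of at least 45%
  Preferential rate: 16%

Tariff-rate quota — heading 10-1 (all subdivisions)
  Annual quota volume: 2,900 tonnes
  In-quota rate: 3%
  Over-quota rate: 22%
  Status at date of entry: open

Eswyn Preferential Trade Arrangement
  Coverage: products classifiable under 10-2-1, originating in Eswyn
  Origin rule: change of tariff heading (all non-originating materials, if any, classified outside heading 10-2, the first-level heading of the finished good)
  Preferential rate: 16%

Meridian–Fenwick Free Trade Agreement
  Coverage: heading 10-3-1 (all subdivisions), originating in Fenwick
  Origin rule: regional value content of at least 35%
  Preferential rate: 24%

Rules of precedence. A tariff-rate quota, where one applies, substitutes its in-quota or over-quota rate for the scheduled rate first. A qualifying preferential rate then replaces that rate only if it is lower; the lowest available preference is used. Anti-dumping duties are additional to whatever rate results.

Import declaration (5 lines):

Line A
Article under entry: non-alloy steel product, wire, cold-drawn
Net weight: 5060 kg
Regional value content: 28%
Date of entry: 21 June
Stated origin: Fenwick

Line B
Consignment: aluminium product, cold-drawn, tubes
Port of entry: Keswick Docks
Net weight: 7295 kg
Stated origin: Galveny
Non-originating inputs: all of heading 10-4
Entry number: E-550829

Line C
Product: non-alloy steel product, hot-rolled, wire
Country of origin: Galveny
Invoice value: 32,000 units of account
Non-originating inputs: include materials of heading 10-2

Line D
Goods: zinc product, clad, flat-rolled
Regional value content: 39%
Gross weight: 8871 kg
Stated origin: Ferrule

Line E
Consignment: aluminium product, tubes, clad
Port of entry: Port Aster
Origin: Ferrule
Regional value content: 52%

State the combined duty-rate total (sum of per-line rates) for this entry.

Line A: non-alloy steel → 10-2; wire → 10-2-3; cold-drawn → 10-2-3-1. Scheduled 13%. quota on 10-2 exhausted → over-quota 39%; Fenwick agreement on 10-3-1: 10-2-3-1 not covered. → 39%.
Line B: aluminium → 10-3; tubes → 10-3-1; cold-drawn → 10-3-1-3. Scheduled 28%. Galveny agreement on 10-2-3: 10-3-1-3 not covered. → 28%.
Line C: non-alloy steel → 10-2; wire → 10-2-3; hot-rolled → 10-2-3-2. Scheduled 14%. quota on 10-2 exhausted → over-quota 39%; Galveny agreement on 10-2-3: CTH not met. → 39%.
Line D: zinc → 10-4; flat-rolled → 10-4-1; clad → 10-4-1-1. Scheduled 38%. Ferrule agreement on 10-4-3-2: 10-4-1-1 not covered. → 38%.
Line E: aluminium → 10-3; tubes → 10-3-1; clad → 10-3-1-1. Scheduled 30%. Ferrule agreement on 10-4-3-2: 10-3-1-1 not covered. → 30%.
Sum: 39% + 28% + 39% + 38% + 30% = 174%.

174%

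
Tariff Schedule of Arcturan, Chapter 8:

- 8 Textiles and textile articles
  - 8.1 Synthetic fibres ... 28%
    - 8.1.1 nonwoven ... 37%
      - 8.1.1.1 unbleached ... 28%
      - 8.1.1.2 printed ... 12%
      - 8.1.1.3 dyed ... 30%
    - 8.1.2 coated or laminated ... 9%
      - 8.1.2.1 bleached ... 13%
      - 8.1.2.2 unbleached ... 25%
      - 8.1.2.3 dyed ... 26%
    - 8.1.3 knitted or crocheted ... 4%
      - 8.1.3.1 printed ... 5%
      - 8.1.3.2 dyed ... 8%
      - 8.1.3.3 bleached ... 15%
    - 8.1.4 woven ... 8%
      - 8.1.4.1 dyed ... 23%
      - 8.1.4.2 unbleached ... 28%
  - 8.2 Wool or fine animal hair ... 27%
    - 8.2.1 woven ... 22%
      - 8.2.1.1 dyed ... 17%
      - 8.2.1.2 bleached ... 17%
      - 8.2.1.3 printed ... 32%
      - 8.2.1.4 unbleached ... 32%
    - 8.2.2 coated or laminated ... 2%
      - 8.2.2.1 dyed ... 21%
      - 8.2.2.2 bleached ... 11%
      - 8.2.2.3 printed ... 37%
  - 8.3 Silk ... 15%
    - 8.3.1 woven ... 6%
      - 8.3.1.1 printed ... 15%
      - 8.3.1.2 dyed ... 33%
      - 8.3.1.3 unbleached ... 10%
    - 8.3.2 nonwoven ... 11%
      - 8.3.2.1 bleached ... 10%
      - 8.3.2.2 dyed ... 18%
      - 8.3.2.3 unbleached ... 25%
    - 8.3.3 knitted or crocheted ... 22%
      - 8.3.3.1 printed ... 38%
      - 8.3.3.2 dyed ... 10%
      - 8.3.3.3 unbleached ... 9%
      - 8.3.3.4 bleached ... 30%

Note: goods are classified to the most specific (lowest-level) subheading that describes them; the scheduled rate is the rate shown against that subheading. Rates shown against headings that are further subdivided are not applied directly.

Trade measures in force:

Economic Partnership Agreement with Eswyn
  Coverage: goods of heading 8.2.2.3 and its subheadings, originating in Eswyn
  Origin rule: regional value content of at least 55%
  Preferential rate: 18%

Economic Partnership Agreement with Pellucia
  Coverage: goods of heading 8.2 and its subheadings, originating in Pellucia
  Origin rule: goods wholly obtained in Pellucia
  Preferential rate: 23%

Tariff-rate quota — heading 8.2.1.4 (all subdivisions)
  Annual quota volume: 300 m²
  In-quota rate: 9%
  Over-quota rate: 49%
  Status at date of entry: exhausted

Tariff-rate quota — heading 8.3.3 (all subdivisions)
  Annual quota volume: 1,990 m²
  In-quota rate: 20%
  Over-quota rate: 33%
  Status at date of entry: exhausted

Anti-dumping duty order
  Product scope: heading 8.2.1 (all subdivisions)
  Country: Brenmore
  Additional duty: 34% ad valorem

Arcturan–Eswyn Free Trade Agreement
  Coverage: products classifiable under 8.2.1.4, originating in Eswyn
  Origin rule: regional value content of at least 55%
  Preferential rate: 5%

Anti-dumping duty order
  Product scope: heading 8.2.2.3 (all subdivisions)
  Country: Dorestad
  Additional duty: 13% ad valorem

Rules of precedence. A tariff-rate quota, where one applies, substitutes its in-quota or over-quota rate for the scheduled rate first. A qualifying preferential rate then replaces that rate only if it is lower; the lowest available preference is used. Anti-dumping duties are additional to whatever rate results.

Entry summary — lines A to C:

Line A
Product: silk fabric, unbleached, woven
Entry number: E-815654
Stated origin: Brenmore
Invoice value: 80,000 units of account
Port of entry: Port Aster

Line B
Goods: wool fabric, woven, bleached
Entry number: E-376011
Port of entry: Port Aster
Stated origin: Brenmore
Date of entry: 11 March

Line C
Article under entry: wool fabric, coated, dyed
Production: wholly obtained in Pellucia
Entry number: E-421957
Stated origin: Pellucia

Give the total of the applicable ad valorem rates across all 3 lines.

Line A: silk → 8.3; woven → 8.3.1; unbleached → 8.3.1.3. Scheduled 10%. No special measure applies. → 10%.
Line B: wool → 8.2; woven → 8.2.1; bleached → 8.2.1.2. Scheduled 17%. anti-dumping (Brenmore, 8.2.1): +34%; total 17% + 34% = 51%. → 51%.
Line C: wool → 8.2; coated → 8.2.2; dyed → 8.2.2.1. Scheduled 21%. Pellucia agreement on 8.2: wholly obtained → 23% available; preference 23% not lower than 21% → no reduction. → 21%.
Sum: 10% + 51% + 21% = 82%.

82%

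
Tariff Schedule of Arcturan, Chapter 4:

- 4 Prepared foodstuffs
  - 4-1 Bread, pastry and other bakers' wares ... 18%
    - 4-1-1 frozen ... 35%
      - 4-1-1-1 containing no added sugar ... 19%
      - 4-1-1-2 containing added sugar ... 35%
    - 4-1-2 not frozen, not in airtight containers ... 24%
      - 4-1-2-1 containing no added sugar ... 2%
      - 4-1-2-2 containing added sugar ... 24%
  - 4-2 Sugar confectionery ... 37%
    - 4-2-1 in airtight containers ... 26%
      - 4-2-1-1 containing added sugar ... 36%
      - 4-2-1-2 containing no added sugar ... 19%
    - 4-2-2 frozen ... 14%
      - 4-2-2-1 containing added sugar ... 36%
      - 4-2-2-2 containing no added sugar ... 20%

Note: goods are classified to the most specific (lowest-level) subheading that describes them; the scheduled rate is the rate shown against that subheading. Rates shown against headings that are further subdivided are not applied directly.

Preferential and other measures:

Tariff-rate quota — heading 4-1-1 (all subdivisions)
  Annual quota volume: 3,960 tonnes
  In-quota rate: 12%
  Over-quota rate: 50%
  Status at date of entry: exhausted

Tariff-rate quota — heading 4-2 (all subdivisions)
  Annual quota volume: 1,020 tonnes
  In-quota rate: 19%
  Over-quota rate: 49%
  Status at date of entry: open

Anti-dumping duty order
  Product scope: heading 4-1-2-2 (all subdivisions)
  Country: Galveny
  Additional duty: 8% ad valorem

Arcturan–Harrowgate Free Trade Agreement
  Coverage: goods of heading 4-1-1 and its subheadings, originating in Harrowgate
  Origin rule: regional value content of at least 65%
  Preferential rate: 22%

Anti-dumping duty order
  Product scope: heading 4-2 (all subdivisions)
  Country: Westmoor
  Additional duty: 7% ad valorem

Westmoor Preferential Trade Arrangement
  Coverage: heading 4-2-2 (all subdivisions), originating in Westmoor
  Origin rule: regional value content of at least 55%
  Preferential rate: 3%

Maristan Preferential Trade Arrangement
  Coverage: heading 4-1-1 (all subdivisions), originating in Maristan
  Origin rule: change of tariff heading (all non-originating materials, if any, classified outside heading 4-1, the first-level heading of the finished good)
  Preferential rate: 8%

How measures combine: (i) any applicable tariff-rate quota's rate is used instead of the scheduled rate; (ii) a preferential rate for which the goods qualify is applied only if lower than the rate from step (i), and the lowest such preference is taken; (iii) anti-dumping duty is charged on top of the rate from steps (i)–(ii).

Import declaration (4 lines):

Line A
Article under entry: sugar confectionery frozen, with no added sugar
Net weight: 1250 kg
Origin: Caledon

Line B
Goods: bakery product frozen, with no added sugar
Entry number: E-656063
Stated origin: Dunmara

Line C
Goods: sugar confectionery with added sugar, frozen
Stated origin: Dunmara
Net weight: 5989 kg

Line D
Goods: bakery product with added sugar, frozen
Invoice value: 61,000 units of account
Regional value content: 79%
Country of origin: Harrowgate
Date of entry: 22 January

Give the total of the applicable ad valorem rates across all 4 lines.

110%

Line A: sugar confectionery → 4-2; frozen → 4-2-2; with no added sugar → 4-2-2-2. Scheduled 20%. quota on 4-2 open → in-quota 19%. → 19%.
Line B: bakery product → 4-1; frozen → 4-1-1; with no added sugar → 4-1-1-1. Scheduled 19%. quota on 4-1-1 exhausted → over-quota 50%. → 50%.
Line C: sugar confectionery → 4-2; frozen → 4-2-2; with added sugar → 4-2-2-1. Scheduled 36%. quota on 4-2 open → in-quota 19%. → 19%.
Line D: bakery product → 4-1; frozen → 4-1-1; with added sugar → 4-1-1-2. Scheduled 35%. quota on 4-1-1 exhausted → over-quota 50%; Harrowgate agreement on 4-1-1: RVC ≥ 65% → 22% available; preferential 22%. → 22%.
Sum: 19% + 50% + 19% + 22% = 110%.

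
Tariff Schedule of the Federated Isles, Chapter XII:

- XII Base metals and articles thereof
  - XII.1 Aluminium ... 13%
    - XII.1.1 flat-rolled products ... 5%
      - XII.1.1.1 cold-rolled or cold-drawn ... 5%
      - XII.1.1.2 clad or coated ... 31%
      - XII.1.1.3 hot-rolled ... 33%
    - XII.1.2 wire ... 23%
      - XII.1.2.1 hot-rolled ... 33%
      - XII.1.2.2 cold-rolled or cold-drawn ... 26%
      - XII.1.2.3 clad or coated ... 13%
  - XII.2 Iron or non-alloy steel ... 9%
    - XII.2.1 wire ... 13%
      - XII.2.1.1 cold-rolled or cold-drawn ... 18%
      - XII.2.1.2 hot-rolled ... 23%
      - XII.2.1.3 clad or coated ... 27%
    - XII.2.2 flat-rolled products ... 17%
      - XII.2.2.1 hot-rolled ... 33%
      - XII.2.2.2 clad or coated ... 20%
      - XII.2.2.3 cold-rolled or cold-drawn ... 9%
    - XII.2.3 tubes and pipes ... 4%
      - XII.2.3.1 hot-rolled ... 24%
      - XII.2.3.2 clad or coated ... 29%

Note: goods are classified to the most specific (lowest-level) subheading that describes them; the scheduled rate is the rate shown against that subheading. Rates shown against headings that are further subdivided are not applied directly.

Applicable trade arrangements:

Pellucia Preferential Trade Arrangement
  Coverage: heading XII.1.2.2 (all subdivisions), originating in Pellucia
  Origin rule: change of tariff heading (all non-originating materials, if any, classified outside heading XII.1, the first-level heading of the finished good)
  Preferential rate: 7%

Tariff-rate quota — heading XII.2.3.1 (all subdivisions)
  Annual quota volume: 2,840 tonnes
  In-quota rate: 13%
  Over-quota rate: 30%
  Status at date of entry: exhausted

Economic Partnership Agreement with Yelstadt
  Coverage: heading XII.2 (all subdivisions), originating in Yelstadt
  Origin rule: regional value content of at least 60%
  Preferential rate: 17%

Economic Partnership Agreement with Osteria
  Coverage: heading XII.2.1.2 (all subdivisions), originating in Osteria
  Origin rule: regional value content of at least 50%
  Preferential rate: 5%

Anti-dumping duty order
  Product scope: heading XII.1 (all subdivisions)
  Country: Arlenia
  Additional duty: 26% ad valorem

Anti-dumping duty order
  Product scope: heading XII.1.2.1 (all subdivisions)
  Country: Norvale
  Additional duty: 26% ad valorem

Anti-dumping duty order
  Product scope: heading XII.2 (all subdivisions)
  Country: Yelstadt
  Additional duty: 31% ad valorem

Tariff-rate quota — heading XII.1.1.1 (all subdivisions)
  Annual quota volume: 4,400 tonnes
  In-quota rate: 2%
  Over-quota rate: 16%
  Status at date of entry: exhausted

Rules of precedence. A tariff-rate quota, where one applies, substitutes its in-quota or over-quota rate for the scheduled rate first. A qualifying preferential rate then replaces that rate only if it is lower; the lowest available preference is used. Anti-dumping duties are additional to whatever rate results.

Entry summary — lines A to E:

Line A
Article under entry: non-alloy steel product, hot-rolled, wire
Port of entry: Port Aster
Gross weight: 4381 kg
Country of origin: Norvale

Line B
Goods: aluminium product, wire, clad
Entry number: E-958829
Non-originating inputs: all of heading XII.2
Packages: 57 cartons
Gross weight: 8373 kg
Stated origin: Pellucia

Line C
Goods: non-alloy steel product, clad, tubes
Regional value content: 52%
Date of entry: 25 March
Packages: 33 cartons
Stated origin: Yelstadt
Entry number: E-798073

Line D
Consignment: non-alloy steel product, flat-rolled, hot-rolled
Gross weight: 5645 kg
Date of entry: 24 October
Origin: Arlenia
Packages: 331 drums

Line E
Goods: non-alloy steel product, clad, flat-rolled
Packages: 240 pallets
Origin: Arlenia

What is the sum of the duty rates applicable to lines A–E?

Line A: non-alloy steel → XII.2; wire → XII.2.1; hot-rolled → XII.2.1.2. Scheduled 23%. No special measure applies. → 23%.
Line B: aluminium → XII.1; wire → XII.1.2; clad → XII.1.2.3. Scheduled 13%. Pellucia agreement on XII.1.2.2: XII.1.2.3 not covered. → 13%.
Line C: non-alloy steel → XII.2; tubes → XII.2.3; clad → XII.2.3.2. Scheduled 29%. Yelstadt agreement on XII.2: RVC < 60%; anti-dumping (Yelstadt, XII.2): +31%; total 29% + 31% = 60%. → 60%.
Line D: non-alloy steel → XII.2; flat-rolled → XII.2.2; hot-rolled → XII.2.2.1. Scheduled 33%. No special measure applies. → 33%.
Line E: non-alloy steel → XII.2; flat-rolled → XII.2.2; clad → XII.2.2.2. Scheduled 20%. No special measure applies. → 20%.
Sum: 23% + 13% + 60% + 33% + 20% = 149%.

149%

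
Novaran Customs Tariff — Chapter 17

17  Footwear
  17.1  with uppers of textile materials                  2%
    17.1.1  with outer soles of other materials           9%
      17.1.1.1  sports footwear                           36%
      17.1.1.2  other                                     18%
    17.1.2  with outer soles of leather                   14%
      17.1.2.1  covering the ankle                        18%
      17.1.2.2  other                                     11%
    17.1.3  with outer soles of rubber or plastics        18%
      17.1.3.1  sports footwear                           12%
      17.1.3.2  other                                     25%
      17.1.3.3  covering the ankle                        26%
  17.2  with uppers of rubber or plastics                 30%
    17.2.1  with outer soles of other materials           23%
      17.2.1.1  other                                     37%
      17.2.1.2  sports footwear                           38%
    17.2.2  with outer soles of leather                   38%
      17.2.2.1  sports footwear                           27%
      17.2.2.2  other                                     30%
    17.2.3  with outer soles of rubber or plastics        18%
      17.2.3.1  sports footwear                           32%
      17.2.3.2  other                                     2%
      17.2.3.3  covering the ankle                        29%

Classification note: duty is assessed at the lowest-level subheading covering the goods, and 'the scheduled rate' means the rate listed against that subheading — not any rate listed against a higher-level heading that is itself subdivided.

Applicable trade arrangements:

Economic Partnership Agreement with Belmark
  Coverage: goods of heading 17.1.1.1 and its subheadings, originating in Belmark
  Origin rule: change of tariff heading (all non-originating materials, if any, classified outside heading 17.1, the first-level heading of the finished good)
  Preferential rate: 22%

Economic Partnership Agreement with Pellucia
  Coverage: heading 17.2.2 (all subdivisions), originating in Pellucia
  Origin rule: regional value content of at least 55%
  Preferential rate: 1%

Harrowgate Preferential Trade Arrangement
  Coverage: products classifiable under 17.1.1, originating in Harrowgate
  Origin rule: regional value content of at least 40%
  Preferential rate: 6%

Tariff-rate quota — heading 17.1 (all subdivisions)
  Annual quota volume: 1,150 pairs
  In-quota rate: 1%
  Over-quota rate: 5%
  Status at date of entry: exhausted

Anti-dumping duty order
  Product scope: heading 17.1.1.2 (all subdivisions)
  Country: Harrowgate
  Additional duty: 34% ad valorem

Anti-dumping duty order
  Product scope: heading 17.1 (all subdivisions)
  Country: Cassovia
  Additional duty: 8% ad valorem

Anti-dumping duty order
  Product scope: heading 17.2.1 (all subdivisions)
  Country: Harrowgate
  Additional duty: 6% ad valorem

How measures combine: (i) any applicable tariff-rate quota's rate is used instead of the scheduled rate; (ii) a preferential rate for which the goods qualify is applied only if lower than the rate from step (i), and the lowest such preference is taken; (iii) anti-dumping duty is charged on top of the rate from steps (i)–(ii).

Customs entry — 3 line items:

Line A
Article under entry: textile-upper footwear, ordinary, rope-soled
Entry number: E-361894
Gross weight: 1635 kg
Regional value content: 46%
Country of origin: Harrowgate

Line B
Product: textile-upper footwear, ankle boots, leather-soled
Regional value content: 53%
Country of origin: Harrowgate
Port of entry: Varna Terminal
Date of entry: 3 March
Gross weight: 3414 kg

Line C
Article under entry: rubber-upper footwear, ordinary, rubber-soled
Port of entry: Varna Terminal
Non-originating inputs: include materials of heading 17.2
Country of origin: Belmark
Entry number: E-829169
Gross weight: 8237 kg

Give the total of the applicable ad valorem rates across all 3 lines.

46%

Line A: textile-upper → 17.1; rope-soled → 17.1.1; ordinary → 17.1.1.2. Scheduled 18%. quota on 17.1 exhausted → over-quota 5%; Harrowgate agreement on 17.1.1: RVC ≥ 40% → 6% available; preference 6% not lower than 5% → no reduction; anti-dumping (Harrowgate, 17.1.1.2): +34%; total 5% + 34% = 39%. → 39%.
Line B: textile-upper → 17.1; leather-soled → 17.1.2; ankle boots → 17.1.2.1. Scheduled 18%. quota on 17.1 exhausted → over-quota 5%; Harrowgate agreement on 17.1.1: 17.1.2.1 not covered. → 5%.
Line C: rubber-upper → 17.2; rubber-soled → 17.2.3; ordinary → 17.2.3.2. Scheduled 2%. Belmark agreement on 17.1.1.1: 17.2.3.2 not covered. → 2%.
Sum: 39% + 5% + 2% = 46%.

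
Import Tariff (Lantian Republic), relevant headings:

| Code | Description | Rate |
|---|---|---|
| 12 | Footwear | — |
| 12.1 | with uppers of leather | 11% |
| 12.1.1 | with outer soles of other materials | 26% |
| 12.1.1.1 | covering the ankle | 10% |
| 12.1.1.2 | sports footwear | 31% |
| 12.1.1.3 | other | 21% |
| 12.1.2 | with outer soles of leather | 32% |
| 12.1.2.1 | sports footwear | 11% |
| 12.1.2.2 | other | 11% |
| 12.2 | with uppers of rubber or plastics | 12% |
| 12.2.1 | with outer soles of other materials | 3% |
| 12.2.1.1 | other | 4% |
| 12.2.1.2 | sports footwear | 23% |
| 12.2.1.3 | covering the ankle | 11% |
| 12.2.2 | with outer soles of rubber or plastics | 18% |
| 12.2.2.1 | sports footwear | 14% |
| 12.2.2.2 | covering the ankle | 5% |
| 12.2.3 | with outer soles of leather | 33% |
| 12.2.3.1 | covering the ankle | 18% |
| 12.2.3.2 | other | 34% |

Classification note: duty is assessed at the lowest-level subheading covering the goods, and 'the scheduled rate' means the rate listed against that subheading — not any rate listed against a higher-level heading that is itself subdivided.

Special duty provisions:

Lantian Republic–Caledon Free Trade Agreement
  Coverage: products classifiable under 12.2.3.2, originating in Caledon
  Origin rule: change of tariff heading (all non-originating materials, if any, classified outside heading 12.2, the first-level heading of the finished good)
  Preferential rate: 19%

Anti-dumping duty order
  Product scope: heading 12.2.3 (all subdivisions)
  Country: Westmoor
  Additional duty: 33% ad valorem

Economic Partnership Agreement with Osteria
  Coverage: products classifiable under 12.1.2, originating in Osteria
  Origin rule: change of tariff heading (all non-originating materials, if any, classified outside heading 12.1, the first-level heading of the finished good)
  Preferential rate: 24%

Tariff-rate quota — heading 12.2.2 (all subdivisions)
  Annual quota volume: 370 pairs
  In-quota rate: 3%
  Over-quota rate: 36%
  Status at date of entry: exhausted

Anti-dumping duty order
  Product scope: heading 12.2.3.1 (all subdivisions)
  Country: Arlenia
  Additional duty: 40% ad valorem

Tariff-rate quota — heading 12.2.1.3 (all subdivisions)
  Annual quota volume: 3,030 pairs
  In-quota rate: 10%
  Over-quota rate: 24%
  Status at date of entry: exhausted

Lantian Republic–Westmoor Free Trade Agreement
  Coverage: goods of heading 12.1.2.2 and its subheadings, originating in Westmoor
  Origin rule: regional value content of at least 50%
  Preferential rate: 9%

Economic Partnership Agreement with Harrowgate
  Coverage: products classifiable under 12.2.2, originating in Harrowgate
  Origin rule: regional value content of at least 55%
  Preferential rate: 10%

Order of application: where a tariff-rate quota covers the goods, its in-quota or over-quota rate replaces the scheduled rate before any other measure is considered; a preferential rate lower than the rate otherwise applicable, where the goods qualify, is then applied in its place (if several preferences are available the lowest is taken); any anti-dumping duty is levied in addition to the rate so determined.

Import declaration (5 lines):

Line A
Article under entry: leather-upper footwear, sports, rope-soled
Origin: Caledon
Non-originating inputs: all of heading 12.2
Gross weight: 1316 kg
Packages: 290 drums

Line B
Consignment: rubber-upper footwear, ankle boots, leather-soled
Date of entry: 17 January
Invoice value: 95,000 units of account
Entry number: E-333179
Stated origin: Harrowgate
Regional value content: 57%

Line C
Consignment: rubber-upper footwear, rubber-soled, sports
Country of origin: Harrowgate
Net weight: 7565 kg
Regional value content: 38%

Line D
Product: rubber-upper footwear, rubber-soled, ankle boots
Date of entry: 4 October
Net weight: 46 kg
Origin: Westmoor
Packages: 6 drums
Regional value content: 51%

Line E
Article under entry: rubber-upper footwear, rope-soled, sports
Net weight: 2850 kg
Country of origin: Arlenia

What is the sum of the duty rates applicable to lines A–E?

144%

Line A: leather-upper → 12.1; rope-soled → 12.1.1; sports → 12.1.1.2. Scheduled 31%. Caledon agreement on 12.2.3.2: 12.1.1.2 not covered. → 31%.
Line B: rubber-upper → 12.2; leather-soled → 12.2.3; ankle boots → 12.2.3.1. Scheduled 18%. Harrowgate agreement on 12.2.2: 12.2.3.1 not covered. → 18%.
Line C: rubber-upper → 12.2; rubber-soled → 12.2.2; sports → 12.2.2.1. Scheduled 14%. quota on 12.2.2 exhausted → over-quota 36%; Harrowgate agreement on 12.2.2: RVC < 55%. → 36%.
Line D: rubber-upper → 12.2; rubber-soled → 12.2.2; ankle boots → 12.2.2.2. Scheduled 5%. quota on 12.2.2 exhausted → over-quota 36%; Westmoor agreement on 12.1.2.2: 12.2.2.2 not covered. → 36%.
Line E: rubber-upper → 12.2; rope-soled → 12.2.1; sports → 12.2.1.2. Scheduled 23%. No special measure applies. → 23%.
Sum: 31% + 18% + 36% + 36% + 23% = 144%.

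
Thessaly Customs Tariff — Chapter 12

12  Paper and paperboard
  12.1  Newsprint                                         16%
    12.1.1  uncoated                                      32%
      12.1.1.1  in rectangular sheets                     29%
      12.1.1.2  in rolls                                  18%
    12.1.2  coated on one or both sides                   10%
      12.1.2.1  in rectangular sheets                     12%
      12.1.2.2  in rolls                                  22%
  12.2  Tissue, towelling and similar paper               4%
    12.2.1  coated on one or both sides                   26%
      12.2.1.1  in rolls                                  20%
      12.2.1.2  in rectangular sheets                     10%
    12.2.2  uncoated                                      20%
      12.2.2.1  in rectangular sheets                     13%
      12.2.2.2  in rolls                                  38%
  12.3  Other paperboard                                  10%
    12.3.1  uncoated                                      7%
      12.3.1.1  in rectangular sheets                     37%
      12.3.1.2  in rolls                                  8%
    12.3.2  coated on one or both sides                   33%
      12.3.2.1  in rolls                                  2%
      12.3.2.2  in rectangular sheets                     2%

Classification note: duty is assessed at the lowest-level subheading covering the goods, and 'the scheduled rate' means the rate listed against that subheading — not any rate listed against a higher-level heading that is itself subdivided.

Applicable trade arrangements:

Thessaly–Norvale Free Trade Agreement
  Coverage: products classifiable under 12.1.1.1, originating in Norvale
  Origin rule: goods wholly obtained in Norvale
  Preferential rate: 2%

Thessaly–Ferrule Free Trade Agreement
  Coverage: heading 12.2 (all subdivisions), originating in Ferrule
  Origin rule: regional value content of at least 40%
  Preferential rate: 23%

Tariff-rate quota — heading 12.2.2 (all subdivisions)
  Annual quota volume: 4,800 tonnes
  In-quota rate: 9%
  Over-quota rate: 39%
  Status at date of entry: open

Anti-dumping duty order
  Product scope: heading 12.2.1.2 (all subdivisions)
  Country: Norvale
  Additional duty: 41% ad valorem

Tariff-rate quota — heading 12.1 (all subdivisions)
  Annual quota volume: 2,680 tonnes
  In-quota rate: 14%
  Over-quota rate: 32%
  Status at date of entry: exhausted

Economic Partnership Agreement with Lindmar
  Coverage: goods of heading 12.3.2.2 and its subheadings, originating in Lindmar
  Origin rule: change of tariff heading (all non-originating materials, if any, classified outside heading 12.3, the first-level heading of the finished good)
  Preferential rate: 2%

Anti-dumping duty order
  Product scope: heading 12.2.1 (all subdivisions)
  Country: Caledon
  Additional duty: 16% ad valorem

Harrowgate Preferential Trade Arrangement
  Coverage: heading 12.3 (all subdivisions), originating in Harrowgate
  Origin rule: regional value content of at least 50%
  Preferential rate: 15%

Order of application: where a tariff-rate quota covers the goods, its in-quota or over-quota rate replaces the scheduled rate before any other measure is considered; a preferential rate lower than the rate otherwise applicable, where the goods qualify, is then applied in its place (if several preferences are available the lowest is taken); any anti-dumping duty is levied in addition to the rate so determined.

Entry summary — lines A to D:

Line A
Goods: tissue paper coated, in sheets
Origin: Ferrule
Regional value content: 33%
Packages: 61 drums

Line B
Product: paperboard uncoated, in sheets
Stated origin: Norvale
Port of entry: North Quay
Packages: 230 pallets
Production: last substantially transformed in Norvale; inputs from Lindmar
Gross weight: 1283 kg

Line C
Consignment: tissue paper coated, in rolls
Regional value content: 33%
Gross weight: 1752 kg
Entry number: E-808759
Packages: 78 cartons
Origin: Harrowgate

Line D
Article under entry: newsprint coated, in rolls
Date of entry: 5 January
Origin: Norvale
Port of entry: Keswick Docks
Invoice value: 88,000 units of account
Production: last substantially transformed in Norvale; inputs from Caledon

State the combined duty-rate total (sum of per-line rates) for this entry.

99%

Line A: tissue paper → 12.2; coated → 12.2.1; in sheets → 12.2.1.2. Scheduled 10%. Ferrule agreement on 12.2: RVC < 40%. → 10%.
Line B: paperboard → 12.3; uncoated → 12.3.1; in sheets → 12.3.1.1. Scheduled 37%. Norvale agreement on 12.1.1.1: 12.3.1.1 not covered. → 37%.
Line C: tissue paper → 12.2; coated → 12.2.1; in rolls → 12.2.1.1. Scheduled 20%. Harrowgate agreement on 12.3: 12.2.1.1 not covered. → 20%.
Line D: newsprint → 12.1; coated → 12.1.2; in rolls → 12.1.2.2. Scheduled 22%. quota on 12.1 exhausted → over-quota 32%; Norvale agreement on 12.1.1.1: 12.1.2.2 not covered. → 32%.
Sum: 10% + 37% + 20% + 32% = 99%.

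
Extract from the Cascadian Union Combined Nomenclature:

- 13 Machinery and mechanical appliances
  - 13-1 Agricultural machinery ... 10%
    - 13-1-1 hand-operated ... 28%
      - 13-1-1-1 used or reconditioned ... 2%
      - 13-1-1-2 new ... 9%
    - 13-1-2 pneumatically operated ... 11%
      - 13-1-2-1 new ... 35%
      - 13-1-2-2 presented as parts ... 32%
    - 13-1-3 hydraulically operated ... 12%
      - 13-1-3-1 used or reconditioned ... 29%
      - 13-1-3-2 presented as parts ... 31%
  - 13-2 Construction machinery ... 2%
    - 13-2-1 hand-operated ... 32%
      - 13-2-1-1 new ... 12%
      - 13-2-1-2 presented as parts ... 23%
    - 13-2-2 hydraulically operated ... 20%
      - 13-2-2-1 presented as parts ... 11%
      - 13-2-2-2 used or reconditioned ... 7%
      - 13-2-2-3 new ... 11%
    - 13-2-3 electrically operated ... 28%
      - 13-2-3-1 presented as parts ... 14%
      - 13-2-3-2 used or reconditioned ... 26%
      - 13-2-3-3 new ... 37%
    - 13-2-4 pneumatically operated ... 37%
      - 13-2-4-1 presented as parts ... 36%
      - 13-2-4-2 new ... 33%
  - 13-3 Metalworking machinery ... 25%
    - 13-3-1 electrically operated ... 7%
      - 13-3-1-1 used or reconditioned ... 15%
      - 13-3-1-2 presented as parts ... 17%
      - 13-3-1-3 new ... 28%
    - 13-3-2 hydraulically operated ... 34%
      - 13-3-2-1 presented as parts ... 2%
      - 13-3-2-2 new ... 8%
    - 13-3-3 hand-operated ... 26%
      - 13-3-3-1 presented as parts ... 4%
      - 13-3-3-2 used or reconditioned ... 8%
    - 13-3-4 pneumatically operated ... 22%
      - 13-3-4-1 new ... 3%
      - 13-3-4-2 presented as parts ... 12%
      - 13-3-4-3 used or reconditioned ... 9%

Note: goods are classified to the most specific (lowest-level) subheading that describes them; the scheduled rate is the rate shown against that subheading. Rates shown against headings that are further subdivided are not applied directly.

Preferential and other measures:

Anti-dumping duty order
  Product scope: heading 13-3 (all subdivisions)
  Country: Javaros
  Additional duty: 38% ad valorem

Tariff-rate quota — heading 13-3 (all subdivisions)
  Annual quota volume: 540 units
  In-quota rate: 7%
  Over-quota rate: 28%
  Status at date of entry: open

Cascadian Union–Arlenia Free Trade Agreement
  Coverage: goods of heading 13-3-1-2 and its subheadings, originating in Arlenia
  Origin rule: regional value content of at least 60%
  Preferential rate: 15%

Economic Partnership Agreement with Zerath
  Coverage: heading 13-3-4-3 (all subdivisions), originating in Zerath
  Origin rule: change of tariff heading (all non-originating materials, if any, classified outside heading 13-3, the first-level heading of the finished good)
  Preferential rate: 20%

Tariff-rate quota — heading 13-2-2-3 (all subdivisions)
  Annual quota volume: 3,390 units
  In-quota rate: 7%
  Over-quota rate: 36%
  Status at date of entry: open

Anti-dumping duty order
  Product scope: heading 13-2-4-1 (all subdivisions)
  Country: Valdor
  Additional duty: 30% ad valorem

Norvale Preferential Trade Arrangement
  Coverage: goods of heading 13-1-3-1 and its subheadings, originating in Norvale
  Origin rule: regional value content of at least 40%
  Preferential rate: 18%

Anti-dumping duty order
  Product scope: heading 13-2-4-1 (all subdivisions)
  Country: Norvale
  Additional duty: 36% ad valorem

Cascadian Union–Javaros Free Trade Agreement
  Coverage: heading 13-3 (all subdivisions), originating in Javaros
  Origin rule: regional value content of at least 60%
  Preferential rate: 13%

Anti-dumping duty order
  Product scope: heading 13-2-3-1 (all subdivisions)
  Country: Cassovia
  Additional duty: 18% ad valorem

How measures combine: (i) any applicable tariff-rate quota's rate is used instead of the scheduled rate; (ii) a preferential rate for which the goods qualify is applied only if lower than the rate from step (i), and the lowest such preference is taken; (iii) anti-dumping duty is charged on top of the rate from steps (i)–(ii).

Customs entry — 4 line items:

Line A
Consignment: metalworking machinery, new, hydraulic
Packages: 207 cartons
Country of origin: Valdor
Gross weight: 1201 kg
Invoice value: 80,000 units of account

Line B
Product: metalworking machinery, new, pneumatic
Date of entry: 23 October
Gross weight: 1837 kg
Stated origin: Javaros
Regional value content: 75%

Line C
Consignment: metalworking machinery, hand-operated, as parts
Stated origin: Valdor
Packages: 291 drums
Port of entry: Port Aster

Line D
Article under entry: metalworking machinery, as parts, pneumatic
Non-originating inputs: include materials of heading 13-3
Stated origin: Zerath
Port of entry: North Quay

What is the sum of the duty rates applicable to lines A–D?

66%

Line A: metalworking → 13-3; hydraulic → 13-3-2; new → 13-3-2-2. Scheduled 8%. quota on 13-3 open → in-quota 7%. → 7%.
Line B: metalworking → 13-3; pneumatic → 13-3-4; new → 13-3-4-1. Scheduled 3%. quota on 13-3 open → in-quota 7%; Javaros agreement on 13-3: RVC ≥ 60% → 13% available; preference 13% not lower than 7% → no reduction; anti-dumping (Javaros, 13-3): +38%; total 7% + 38% = 45%. → 45%.
Line C: metalworking → 13-3; hand-operated → 13-3-3; as parts → 13-3-3-1. Scheduled 4%. quota on 13-3 open → in-quota 7%. → 7%.
Line D: metalworking → 13-3; pneumatic → 13-3-4; as parts → 13-3-4-2. Scheduled 12%. quota on 13-3 open → in-quota 7%; Zerath agreement on 13-3-4-3: 13-3-4-2 not covered. → 7%.
Sum: 7% + 45% + 7% + 7% = 66%.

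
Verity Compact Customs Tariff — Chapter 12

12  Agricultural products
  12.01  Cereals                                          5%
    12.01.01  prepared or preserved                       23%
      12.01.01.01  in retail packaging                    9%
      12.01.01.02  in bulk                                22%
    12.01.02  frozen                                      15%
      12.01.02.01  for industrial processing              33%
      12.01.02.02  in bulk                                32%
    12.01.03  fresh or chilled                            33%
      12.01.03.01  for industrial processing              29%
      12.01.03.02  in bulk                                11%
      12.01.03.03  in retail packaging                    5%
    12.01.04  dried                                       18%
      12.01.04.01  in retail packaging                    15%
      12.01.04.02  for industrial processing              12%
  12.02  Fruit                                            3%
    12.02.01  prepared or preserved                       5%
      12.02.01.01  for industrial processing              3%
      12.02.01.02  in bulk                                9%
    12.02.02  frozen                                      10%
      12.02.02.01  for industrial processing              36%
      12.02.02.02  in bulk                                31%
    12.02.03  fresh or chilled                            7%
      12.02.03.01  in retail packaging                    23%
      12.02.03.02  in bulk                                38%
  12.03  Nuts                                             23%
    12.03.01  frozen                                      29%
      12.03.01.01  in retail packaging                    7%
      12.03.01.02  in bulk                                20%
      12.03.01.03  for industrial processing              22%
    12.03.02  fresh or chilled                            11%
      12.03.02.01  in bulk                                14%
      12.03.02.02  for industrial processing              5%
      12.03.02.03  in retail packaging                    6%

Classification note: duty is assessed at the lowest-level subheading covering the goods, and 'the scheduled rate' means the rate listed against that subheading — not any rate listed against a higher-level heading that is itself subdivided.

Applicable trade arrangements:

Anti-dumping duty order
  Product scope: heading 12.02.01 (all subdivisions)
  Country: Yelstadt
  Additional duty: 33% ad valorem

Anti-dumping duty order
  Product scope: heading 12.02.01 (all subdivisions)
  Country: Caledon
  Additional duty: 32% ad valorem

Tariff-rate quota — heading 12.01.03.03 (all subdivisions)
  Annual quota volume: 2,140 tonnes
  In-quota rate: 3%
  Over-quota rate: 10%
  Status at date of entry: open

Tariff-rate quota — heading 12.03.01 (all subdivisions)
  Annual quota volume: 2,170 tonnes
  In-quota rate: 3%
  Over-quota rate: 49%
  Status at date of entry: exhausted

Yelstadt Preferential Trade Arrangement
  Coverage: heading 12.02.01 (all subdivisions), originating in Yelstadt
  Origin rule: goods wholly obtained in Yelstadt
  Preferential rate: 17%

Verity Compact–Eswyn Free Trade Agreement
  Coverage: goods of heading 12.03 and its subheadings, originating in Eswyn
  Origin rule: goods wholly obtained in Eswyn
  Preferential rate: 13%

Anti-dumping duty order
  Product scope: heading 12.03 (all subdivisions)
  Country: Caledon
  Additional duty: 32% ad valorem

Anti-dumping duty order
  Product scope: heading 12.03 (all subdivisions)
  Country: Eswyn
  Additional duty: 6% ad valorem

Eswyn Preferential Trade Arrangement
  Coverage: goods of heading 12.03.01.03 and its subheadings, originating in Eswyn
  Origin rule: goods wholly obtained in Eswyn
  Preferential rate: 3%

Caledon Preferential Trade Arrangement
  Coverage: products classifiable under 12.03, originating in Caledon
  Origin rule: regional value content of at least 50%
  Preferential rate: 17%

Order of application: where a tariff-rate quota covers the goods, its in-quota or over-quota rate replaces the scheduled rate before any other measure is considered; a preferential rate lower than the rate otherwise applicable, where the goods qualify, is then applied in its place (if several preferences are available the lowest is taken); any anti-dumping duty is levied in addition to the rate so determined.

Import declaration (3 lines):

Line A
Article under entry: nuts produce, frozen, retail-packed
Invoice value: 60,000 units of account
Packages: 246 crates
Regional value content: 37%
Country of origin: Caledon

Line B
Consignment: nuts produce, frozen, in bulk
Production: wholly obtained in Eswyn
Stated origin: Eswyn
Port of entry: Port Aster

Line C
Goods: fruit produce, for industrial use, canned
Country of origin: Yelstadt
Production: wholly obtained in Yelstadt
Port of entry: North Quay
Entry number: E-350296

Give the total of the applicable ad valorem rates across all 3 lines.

136%

Line A: nuts → 12.03; frozen → 12.03.01; retail-packed → 12.03.01.01. Scheduled 7%. quota on 12.03.01 exhausted → over-quota 49%; Caledon agreement on 12.03: RVC < 50%; anti-dumping (Caledon, 12.03): +32%; total 49% + 32% = 81%. → 81%.
Line B: nuts → 12.03; frozen → 12.03.01; in bulk → 12.03.01.02. Scheduled 20%. quota on 12.03.01 exhausted → over-quota 49%; Eswyn agreement on 12.03: wholly obtained → 13% available; Eswyn agreement on 12.03.01.03: 12.03.01.02 not covered; preferential 13%; anti-dumping (Eswyn, 12.03): +6%; total 13% + 6% = 19%. → 19%.
Line C: fruit → 12.02; canned → 12.02.01; for industrial use → 12.02.01.01. Scheduled 3%. Yelstadt agreement on 12.02.01: wholly obtained → 17% available; preference 17% not lower than 3% → no reduction; anti-dumping (Yelstadt, 12.02.01): +33%; total 3% + 33% = 36%. → 36%.
Sum: 81% + 19% + 36% = 136%.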